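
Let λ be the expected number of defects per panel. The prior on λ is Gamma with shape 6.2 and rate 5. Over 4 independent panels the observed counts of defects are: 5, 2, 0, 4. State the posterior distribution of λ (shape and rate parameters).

Posterior: Gamma(shape=17.2, rate=9)

The Poisson likelihood adds the total count to the shape and the number of exposure periods to the rate. Here ∑xᵢ = 11 and n = 4, so shape 6.2→17.2 and rate 5→9.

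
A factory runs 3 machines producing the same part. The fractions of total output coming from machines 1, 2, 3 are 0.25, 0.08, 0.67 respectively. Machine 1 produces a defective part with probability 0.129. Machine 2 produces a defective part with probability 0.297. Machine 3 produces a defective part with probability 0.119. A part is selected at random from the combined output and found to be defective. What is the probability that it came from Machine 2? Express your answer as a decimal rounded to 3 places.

Tabulate prior·likelihood by source: [1] prior 0.25, lik 0.129, product 0.03225; [2] prior 0.08, lik 0.297, product 0.02376; [3] prior 0.67, lik 0.119, product 0.07973.
Normalizing constant = 0.13574; the posterior for Machine 2 is its product over the sum, 0.02376/0.13574 = 0.175.

Posterior probability ≈ 0.175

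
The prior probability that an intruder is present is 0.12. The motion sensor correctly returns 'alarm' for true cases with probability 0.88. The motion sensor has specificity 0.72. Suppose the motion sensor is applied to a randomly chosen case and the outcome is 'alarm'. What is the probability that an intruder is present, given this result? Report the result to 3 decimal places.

P(H | E) ≈ 0.300

Write H for 'an intruder is present'. Prior odds H:¬H = 0.12/0.88 = 0.13636. For the 'alarm' outcome, the likelihood ratio is 0.88/0.28 = 3.1429.
Posterior odds = 0.13636 × 3.1429 = 0.42857, so P(H|E) = 0.42857/(1+0.42857) = 0.300.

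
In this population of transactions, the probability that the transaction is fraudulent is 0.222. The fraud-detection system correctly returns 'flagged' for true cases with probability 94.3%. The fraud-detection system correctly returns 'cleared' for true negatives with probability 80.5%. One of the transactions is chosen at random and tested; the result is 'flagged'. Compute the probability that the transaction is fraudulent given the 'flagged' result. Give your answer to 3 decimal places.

P(H | E) ≈ 0.580

Write H for 'the transaction is fraudulent'. Prior odds H:¬H = 0.222/0.778 = 0.28535. For the 'flagged' outcome, the likelihood ratio is 0.943/0.195 = 4.8359.
Posterior odds = 0.28535 × 4.8359 = 1.3799, so P(H|E) = 1.3799/(1+1.3799) = 0.580.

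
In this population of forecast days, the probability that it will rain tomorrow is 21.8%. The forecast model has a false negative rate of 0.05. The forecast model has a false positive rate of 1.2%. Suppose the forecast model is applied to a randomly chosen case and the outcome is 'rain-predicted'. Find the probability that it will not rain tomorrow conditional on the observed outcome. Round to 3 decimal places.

P(¬H | E) ≈ 0.043

Let H be the event that it will rain tomorrow. P(H) = 0.218, so P(¬H) = 0.782. With E the 'rain-predicted' result, P(E|H) = 0.95 and P(E|¬H) = 0.012.
P(E) = 0.95·0.218 + 0.012·0.782 = 0.20710 + 0.0093840 = 0.21648.
By Bayes' theorem, P(H|E) = 0.20710 / 0.21648 = 0.957. Hence P(¬H|E) = 1 − 0.957 = 0.043.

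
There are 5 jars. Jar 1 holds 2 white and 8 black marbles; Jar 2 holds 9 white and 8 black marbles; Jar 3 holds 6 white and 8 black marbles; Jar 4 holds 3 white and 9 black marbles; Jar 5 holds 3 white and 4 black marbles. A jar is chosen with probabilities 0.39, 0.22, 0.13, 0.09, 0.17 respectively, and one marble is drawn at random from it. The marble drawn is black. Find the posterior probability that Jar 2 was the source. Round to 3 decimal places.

P(black|Jar 1) = 0.8; P(black|Jar 2) = 0.4706; P(black|Jar 3) = 0.5714; P(black|Jar 4) = 0.75; P(black|Jar 5) = 0.5714.
Prior × likelihood for each source: 0.39·0.8=0.3120, 0.22·0.4706=0.1035, 0.13·0.5714=0.07429, 0.09·0.75=0.06750, 0.17·0.5714=0.09714. Summing gives P(black) = 0.65446.
P(Jar 2 | black) = 0.1035 / 0.65446 = 0.158.

Posterior probability ≈ 0.158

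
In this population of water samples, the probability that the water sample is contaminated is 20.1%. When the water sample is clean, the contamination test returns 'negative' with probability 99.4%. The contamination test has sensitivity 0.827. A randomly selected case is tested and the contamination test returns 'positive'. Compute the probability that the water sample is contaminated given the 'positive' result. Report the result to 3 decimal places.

P(H | E) ≈ 0.972

Write H for 'the water sample is contaminated'. Prior odds H:¬H = 0.201/0.799 = 0.25156. For the 'positive' outcome, the likelihood ratio is 0.827/0.006 = 137.83.
Posterior odds = 0.25156 × 137.83 = 34.674, so P(H|E) = 34.674/(1+34.674) = 0.972.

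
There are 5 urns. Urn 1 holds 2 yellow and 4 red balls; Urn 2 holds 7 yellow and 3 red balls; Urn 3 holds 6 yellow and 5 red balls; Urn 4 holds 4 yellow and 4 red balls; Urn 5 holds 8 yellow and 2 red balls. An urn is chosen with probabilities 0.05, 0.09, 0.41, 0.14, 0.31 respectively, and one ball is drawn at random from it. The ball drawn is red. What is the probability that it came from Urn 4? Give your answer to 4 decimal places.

Posterior probability ≈ 0.1848

P(red|Urn 1) = 0.6667; P(red|Urn 2) = 0.3; P(red|Urn 3) = 0.4545; P(red|Urn 4) = 0.5; P(red|Urn 5) = 0.2.
Prior × likelihood for each source: 0.05·0.6667=0.03333, 0.09·0.3=0.02700, 0.41·0.4545=0.1864, 0.14·0.5=0.07000, 0.31·0.2=0.06200. Summing gives P(red) = 0.37870.
P(Urn 4 | red) = 0.07000 / 0.37870 = 0.1848.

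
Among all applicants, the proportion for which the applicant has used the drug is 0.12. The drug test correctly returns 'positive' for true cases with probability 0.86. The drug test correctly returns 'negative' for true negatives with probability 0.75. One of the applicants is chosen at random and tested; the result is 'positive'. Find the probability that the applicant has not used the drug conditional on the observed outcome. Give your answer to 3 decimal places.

P(¬H | E) ≈ 0.681

Write H for 'the applicant has used the drug'. Prior odds H:¬H = 0.12/0.88 = 0.13636. For the 'positive' outcome, the likelihood ratio is 0.86/0.25 = 3.4400.
Posterior odds = 0.13636 × 3.4400 = 0.46909, so P(H|E) = 0.46909/(1+0.46909) = 0.319. Then P(¬H|E) = 1 − 0.319 = 0.681.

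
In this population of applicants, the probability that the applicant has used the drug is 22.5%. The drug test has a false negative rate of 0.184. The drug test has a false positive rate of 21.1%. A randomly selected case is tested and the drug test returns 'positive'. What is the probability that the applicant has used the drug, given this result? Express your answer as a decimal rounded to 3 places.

Let H be the event that the applicant has used the drug. P(H) = 0.225, so P(¬H) = 0.775. With E the 'positive' result, P(E|H) = 0.816 and P(E|¬H) = 0.211.
P(E) = 0.816·0.225 + 0.211·0.775 = 0.18360 + 0.16353 = 0.34713.
By Bayes' theorem, P(H|E) = 0.18360 / 0.34713 = 0.529.

P(H | E) ≈ 0.529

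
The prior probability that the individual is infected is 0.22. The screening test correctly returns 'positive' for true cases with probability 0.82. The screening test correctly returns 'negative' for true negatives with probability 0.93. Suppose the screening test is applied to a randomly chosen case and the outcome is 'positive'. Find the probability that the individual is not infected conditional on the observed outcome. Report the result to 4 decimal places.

Let H be the event that the individual is infected. P(H) = 0.22, so P(¬H) = 0.78. With E the 'positive' result, P(E|H) = 0.82 and P(E|¬H) = 0.07.
P(E) = 0.82·0.22 + 0.07·0.78 = 0.18040 + 0.054600 = 0.23500.
By Bayes' theorem, P(H|E) = 0.18040 / 0.23500 = 0.7677. Hence P(¬H|E) = 1 − 0.7677 = 0.2323.

P(¬H | E) ≈ 0.2323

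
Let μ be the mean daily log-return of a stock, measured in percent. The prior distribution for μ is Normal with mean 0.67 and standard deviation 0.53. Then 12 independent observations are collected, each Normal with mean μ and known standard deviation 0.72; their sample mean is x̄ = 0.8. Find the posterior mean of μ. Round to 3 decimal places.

Prior precision 1/τ₀² = 1/0.53² = 3.55999; data precision n/σ² = 12/0.72² = 23.1481.
Posterior precision = 3.55999 + 23.1481 = 26.7081.
Posterior mean = (3.55999·0.67 + 23.1481·0.8) / 26.7081 = 0.783.

Posterior mean ≈ 0.783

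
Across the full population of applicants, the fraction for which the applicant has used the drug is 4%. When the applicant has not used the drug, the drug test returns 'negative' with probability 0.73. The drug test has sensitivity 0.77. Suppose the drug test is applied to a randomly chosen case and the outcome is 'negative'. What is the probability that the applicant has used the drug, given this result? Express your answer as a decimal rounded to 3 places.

Let H be the event that the applicant has used the drug. P(H) = 0.04, so P(¬H) = 0.96. With E the 'negative' result, P(E|H) = 0.23 and P(E|¬H) = 0.73.
P(E) = 0.23·0.04 + 0.73·0.96 = 0.0092000 + 0.70080 = 0.71000.
By Bayes' theorem, P(H|E) = 0.0092000 / 0.71000 = 0.013.

P(H | E) ≈ 0.013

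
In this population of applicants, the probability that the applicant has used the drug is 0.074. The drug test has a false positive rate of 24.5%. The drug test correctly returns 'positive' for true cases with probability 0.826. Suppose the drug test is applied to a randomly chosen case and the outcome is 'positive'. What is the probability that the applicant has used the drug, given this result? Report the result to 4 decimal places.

P(H | E) ≈ 0.2122

Let H be the event that the applicant has used the drug. P(H) = 0.074, so P(¬H) = 0.926. With E the 'positive' result, P(E|H) = 0.826 and P(E|¬H) = 0.245.
P(E) = 0.826·0.074 + 0.245·0.926 = 0.061124 + 0.22687 = 0.28799.
By Bayes' theorem, P(H|E) = 0.061124 / 0.28799 = 0.2122.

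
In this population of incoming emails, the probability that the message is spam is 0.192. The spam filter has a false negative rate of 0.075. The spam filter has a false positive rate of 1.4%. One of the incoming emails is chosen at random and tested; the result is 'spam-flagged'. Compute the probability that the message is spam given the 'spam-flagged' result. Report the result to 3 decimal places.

Let H be the event that the message is spam. P(H) = 0.192, so P(¬H) = 0.808. With E the 'spam-flagged' result, P(E|H) = 0.925 and P(E|¬H) = 0.014.
P(E) = 0.925·0.192 + 0.014·0.808 = 0.17760 + 0.011312 = 0.18891.
By Bayes' theorem, P(H|E) = 0.17760 / 0.18891 = 0.940.

P(H | E) ≈ 0.940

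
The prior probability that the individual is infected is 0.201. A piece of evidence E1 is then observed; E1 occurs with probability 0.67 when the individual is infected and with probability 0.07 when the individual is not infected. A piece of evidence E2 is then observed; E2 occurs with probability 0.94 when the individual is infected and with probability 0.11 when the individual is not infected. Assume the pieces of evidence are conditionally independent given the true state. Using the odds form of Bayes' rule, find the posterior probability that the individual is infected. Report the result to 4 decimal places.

Prior odds = 0.201/(1−0.201) = 0.25156.
Likelihood ratio for E1 = 0.67/0.07 = 9.5714.
Likelihood ratio for E2 = 0.94/0.11 = 8.5455.
Posterior odds = prior odds × LR₁ × LR₂ = 20.576.
Posterior probability = odds/(1+odds) = 20.576/21.576 = 0.9537.

Posterior probability ≈ 0.9537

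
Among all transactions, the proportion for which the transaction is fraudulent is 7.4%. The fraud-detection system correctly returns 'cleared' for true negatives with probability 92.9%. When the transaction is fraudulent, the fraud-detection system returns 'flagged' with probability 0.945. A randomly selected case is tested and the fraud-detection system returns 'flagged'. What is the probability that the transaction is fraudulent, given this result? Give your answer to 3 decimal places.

P(H | E) ≈ 0.515

Write H for 'the transaction is fraudulent'. Prior odds H:¬H = 0.074/0.926 = 0.079914. For the 'flagged' outcome, the likelihood ratio is 0.945/0.071 = 13.310.
Posterior odds = 0.079914 × 13.310 = 1.0636, so P(H|E) = 1.0636/(1+1.0636) = 0.515.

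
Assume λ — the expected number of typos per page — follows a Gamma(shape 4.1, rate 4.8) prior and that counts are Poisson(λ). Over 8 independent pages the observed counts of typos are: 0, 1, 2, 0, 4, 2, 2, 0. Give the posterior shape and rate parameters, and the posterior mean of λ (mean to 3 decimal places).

The Poisson likelihood adds the total count to the shape and the number of exposure periods to the rate. Here ∑xᵢ = 11 and n = 8, so shape 4.1→15.1 and rate 4.8→12.8.
E[λ | data] = 15.1/12.8 = 1.180.

Posterior: Gamma(shape=15.1, rate=12.8); mean ≈ 1.180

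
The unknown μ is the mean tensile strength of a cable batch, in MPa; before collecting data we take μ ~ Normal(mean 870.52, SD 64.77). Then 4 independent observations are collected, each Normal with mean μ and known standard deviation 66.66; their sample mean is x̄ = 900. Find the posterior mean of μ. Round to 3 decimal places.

Posterior mean ≈ 893.828

With known σ, the Normal prior is conjugate. Weight on the data is w = (n/σ²)/(n/σ² + 1/τ₀²) = 0.00090018/(0.00090018+0.00023837) = 0.79064.
Posterior mean = w·x̄ + (1−w)·μ₀ = 0.79064·900 + 0.20936·870.52 = 893.828.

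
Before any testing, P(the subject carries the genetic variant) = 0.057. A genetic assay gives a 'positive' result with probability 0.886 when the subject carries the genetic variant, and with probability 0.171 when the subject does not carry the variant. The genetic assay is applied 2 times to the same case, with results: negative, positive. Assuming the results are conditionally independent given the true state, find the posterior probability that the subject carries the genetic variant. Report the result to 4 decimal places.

Posterior P(H) ≈ 0.0413

Let H be the event that the subject carries the genetic variant; start with P(H) = 0.057. P('positive'|H) = 0.886, P('positive'|¬H) = 0.171.
Update on result 1 ('negative'): P(H) ← 0.114·0.0570 / (0.114·0.0570 + 0.829·0.9430) = 0.0064980/0.78824 = 0.0082.
Update on result 2 ('positive'): P(H) ← 0.886·0.0082 / (0.886·0.0082 + 0.171·0.9918) = 0.0073039/0.17689 = 0.0413.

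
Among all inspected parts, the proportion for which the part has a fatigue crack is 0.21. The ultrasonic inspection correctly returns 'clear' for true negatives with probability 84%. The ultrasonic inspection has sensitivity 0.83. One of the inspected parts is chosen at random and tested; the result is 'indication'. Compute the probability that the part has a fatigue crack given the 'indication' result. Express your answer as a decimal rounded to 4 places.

P(H | E) ≈ 0.5796

Let H be the event that the part has a fatigue crack. P(H) = 0.21, so P(¬H) = 0.79. With E the 'indication' result, P(E|H) = 0.83 and P(E|¬H) = 0.16.
P(E) = 0.83·0.21 + 0.16·0.79 = 0.17430 + 0.12640 = 0.30070.
By Bayes' theorem, P(H|E) = 0.17430 / 0.30070 = 0.5796.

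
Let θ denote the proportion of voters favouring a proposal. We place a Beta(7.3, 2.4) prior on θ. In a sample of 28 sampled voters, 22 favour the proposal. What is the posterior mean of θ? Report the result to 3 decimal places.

Posterior mean ≈ 0.777

The binomial likelihood is conjugate to the Beta prior: with 22 successes and 6 failures, the posterior is Beta(7.3+22, 2.4+6) = Beta(29.3, 8.4).
E[θ | data] = 29.3/(29.3+8.4) = 0.777.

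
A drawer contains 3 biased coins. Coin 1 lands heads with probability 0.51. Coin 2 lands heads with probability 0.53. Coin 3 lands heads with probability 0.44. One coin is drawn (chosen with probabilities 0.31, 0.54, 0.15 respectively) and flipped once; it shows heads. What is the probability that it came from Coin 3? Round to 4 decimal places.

Tabulate prior·likelihood by source: [1] prior 0.31, lik 0.51, product 0.1581; [2] prior 0.54, lik 0.53, product 0.2862; [3] prior 0.15, lik 0.44, product 0.06600.
Normalizing constant = 0.51030; the posterior for Coin 3 is its product over the sum, 0.06600/0.51030 = 0.1293.

Posterior probability ≈ 0.1293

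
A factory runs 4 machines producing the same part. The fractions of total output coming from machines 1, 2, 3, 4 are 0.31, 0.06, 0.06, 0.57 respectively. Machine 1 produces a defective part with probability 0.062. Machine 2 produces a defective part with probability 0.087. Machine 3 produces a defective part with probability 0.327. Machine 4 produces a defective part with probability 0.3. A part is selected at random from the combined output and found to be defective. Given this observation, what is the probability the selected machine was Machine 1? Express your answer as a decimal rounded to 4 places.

Posterior probability ≈ 0.0894

P(defective|M1) = 0.062; P(defective|M2) = 0.087; P(defective|M3) = 0.327; P(defective|M4) = 0.3.
Prior × likelihood for each source: 0.31·0.062=0.01922, 0.06·0.087=0.005220, 0.06·0.327=0.01962, 0.57·0.3=0.1710. Summing gives P(defective) = 0.21506.
P(Machine 1 | defective) = 0.01922 / 0.21506 = 0.0894.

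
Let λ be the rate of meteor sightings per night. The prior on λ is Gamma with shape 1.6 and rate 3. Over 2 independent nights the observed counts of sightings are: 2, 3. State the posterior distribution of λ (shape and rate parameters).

Posterior: Gamma(shape=6.6, rate=5)

The Poisson likelihood adds the total count to the shape and the number of exposure periods to the rate. Here ∑xᵢ = 5 and n = 2, so shape 1.6→6.6 and rate 3→5.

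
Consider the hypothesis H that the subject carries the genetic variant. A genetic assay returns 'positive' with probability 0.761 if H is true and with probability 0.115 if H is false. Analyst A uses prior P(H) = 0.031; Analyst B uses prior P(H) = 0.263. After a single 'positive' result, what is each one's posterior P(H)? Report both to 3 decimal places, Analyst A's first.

Analyst A: 0.175; Analyst B: 0.703

The likelihood ratio for a 'positive' result is 0.761/0.115 = 6.6174.
Analyst A: prior odds 0.031/0.969 = 0.031992; posterior odds 0.21170; posterior probability 0.175.
Analyst B: prior odds 0.263/0.737 = 0.35685; posterior odds 2.3614; posterior probability 0.703.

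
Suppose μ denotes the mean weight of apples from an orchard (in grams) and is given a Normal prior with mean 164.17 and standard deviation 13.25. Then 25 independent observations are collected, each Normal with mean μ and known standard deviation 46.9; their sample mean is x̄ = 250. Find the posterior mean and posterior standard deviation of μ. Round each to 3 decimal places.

Prior precision 1/τ₀² = 1/13.25² = 0.00569598; data precision n/σ² = 25/46.9² = 0.0113657.
Posterior precision = 0.00569598 + 0.0113657 = 0.0170616, giving posterior SD = 1/√0.0170616 = 7.656.
Posterior mean = (0.00569598·164.17 + 0.0113657·250) / 0.0170616 = 221.346.

Posterior mean ≈ 221.346; posterior SD ≈ 7.656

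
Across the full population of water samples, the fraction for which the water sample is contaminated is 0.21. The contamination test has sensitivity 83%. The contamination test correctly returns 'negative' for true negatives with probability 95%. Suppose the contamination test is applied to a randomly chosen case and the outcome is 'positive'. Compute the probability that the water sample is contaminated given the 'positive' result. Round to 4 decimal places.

P(H | E) ≈ 0.8152

Write H for 'the water sample is contaminated'. Prior odds H:¬H = 0.21/0.79 = 0.26582. For the 'positive' outcome, the likelihood ratio is 0.83/0.05 = 16.600.
Posterior odds = 0.26582 × 16.600 = 4.4127, so P(H|E) = 4.4127/(1+4.4127) = 0.8152.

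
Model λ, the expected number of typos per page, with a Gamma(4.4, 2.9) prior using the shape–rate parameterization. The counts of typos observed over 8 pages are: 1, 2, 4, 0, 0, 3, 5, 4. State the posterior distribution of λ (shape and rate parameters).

Posterior: Gamma(shape=23.4, rate=10.9)

Total count ∑xᵢ = 19 over n = 8 pages.
Gamma is conjugate to the Poisson likelihood: posterior is Gamma(shape = 4.4+19 = 23.4, rate = 2.9+8 = 10.9).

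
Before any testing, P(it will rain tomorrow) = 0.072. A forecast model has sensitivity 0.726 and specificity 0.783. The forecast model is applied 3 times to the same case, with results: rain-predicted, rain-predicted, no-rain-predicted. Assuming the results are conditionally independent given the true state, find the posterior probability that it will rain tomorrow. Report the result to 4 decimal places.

Posterior P(H) ≈ 0.2331

With H the event that it will rain tomorrow, the joint likelihood of the observed sequence is P(data|H) = 0.726·0.726·0.274 = 0.14442 and P(data|¬H) = 0.217·0.217·0.783 = 0.036871.
Bayes: P(H|data) = 0.072·0.14442 / (0.072·0.14442 + 0.928·0.036871) = 0.010398/0.044614 = 0.2331.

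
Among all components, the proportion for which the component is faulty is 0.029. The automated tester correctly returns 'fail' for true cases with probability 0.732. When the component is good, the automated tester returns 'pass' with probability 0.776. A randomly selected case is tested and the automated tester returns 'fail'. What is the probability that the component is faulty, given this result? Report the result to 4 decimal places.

Write H for 'the component is faulty'. Prior odds H:¬H = 0.029/0.971 = 0.029866. For the 'fail' outcome, the likelihood ratio is 0.732/0.224 = 3.2679.
Posterior odds = 0.029866 × 3.2679 = 0.097598, so P(H|E) = 0.097598/(1+0.097598) = 0.0889.

P(H | E) ≈ 0.0889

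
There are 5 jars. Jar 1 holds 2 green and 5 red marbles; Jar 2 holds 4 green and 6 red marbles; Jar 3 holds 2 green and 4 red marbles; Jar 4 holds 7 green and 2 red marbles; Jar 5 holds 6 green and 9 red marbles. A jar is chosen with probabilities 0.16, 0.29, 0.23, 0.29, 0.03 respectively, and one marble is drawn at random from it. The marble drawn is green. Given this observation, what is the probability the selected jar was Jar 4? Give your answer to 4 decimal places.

Tabulate prior·likelihood by source: [1] prior 0.16, lik 0.2857, product 0.04571; [2] prior 0.29, lik 0.4, product 0.1160; [3] prior 0.23, lik 0.3333, product 0.07667; [4] prior 0.29, lik 0.7778, product 0.2256; [5] prior 0.03, lik 0.4, product 0.01200.
Normalizing constant = 0.47594; the posterior for Jar 4 is its product over the sum, 0.2256/0.47594 = 0.4739.

Posterior probability ≈ 0.4739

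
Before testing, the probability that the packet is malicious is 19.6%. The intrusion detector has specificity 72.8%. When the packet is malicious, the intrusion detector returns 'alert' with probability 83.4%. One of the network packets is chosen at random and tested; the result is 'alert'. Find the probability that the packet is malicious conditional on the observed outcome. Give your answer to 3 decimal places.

P(H | E) ≈ 0.428

Write H for 'the packet is malicious'. Prior odds H:¬H = 0.196/0.804 = 0.24378. For the 'alert' outcome, the likelihood ratio is 0.834/0.272 = 3.0662.
Posterior odds = 0.24378 × 3.0662 = 0.74748, so P(H|E) = 0.74748/(1+0.74748) = 0.428.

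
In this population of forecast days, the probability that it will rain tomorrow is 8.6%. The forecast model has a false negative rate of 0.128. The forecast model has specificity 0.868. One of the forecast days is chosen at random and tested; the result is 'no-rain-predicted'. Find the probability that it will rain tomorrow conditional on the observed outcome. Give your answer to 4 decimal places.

P(H | E) ≈ 0.0137

Write H for 'it will rain tomorrow'. Prior odds H:¬H = 0.086/0.914 = 0.094092. For the 'no-rain-predicted' outcome, the likelihood ratio is 0.128/0.868 = 0.14747.
Posterior odds = 0.094092 × 0.14747 = 0.013875, so P(H|E) = 0.013875/(1+0.013875) = 0.0137.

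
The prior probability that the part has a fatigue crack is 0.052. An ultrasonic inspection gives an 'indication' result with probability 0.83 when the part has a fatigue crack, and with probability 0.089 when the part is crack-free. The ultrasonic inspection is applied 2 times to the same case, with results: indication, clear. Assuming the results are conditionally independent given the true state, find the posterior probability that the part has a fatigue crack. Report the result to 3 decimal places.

Let H be the event that the part has a fatigue crack; start with P(H) = 0.052. P('indication'|H) = 0.83, P('indication'|¬H) = 0.089.
Update on result 1 ('indication'): P(H) ← 0.83·0.0520 / (0.83·0.0520 + 0.089·0.9480) = 0.043160/0.12753 = 0.3384.
Update on result 2 ('clear'): P(H) ← 0.17·0.3384 / (0.17·0.3384 + 0.911·0.6616) = 0.057532/0.66023 = 0.0871.

Posterior P(H) ≈ 0.087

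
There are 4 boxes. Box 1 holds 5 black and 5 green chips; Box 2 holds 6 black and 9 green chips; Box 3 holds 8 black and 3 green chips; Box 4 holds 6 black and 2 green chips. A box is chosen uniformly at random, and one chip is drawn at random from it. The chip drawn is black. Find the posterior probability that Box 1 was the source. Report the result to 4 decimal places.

P(black|Box 1) = 0.5; P(black|Box 2) = 0.4; P(black|Box 3) = 0.7273; P(black|Box 4) = 0.75.
Prior × likelihood for each source: 0.25·0.5=0.1250, 0.25·0.4=0.1000, 0.25·0.7273=0.1818, 0.25·0.75=0.1875. Summing gives P(black) = 0.59432.
P(Box 1 | black) = 0.1250 / 0.59432 = 0.2103.

Posterior probability ≈ 0.2103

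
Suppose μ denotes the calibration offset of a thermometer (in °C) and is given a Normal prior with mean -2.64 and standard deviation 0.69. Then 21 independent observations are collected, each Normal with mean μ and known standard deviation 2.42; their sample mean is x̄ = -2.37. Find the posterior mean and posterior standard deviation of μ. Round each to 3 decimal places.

Posterior mean ≈ -2.470; posterior SD ≈ 0.419

With known σ, the Normal prior is conjugate. Weight on the data is w = (n/σ²)/(n/σ² + 1/τ₀²) = 3.58582/(3.58582+2.10040) = 0.63062.
Posterior mean = w·x̄ + (1−w)·μ₀ = 0.63062·-2.37 + 0.36938·-2.64 = -2.470. Posterior variance = 1/(3.58582+2.10040) = 0.175864, so SD = 0.419.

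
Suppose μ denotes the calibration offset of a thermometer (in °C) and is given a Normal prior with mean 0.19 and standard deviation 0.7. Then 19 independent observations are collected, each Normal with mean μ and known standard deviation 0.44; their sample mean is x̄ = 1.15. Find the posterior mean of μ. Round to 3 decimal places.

With known σ, the Normal prior is conjugate. Weight on the data is w = (n/σ²)/(n/σ² + 1/τ₀²) = 98.1405/(98.1405+2.04082) = 0.97963.
Posterior mean = w·x̄ + (1−w)·μ₀ = 0.97963·1.15 + 0.020371·0.19 = 1.130.

Posterior mean ≈ 1.130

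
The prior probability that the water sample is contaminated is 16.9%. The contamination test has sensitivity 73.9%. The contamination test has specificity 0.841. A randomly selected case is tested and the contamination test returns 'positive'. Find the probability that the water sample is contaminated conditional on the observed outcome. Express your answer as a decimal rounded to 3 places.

P(H | E) ≈ 0.486

Write H for 'the water sample is contaminated'. Prior odds H:¬H = 0.169/0.831 = 0.20337. For the 'positive' outcome, the likelihood ratio is 0.739/0.159 = 4.6478.
Posterior odds = 0.20337 × 4.6478 = 0.94522, so P(H|E) = 0.94522/(1+0.94522) = 0.486.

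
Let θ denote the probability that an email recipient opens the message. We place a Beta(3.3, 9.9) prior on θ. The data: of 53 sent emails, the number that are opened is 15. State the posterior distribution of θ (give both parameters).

Observing 15 successes and 38 failures updates Beta(3.3, 9.9) by adding the success and failure counts to the two shape parameters: α = 3.3+15 = 18.3, β = 9.9+38 = 47.9.

Posterior: Beta(18.3, 47.9)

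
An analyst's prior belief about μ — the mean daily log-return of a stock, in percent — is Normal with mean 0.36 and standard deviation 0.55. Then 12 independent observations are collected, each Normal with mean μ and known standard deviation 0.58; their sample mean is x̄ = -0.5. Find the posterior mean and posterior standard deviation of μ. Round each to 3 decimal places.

Prior precision 1/τ₀² = 1/0.55² = 3.30579; data precision n/σ² = 12/0.58² = 35.6718.
Posterior precision = 3.30579 + 35.6718 = 38.9776, giving posterior SD = 1/√38.9776 = 0.160.
Posterior mean = (3.30579·0.36 + 35.6718·-0.5) / 38.9776 = -0.427.

Posterior mean ≈ -0.427; posterior SD ≈ 0.160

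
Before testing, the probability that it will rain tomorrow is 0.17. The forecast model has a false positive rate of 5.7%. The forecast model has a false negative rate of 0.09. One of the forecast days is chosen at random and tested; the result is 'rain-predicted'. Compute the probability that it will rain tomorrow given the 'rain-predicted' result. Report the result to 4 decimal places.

Let H be the event that it will rain tomorrow. P(H) = 0.17, so P(¬H) = 0.83. With E the 'rain-predicted' result, P(E|H) = 0.91 and P(E|¬H) = 0.057.
P(E) = 0.91·0.17 + 0.057·0.83 = 0.15470 + 0.047310 = 0.20201.
By Bayes' theorem, P(H|E) = 0.15470 / 0.20201 = 0.7658.

P(H | E) ≈ 0.7658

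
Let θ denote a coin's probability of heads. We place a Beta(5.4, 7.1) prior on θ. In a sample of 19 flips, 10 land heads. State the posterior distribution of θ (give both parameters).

Posterior: Beta(15.4, 16.1)

The binomial likelihood is conjugate to the Beta prior: with 10 successes and 9 failures, the posterior is Beta(5.4+10, 7.1+9) = Beta(15.4, 16.1).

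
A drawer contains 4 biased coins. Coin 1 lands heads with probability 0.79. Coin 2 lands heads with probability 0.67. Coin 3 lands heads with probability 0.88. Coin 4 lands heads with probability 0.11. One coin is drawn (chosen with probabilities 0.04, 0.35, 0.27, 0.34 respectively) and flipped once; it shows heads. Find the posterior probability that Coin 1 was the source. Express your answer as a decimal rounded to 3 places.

Posterior probability ≈ 0.058

P(heads|C1) = 0.79; P(heads|C2) = 0.67; P(heads|C3) = 0.88; P(heads|C4) = 0.11.
Prior × likelihood for each source: 0.04·0.79=0.03160, 0.35·0.67=0.2345, 0.27·0.88=0.2376, 0.34·0.11=0.03740. Summing gives P(heads) = 0.54110.
P(Coin 1 | heads) = 0.03160 / 0.54110 = 0.058.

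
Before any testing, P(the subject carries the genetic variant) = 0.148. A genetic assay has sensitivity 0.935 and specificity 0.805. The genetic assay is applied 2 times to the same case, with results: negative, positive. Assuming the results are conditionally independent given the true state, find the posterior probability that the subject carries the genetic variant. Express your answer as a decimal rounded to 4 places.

With H the event that the subject carries the genetic variant, the joint likelihood of the observed sequence is P(data|H) = 0.065·0.935 = 0.060775 and P(data|¬H) = 0.805·0.195 = 0.15698.
Bayes: P(H|data) = 0.148·0.060775 / (0.148·0.060775 + 0.852·0.15698) = 0.0089947/0.14274 = 0.0630.

Posterior P(H) ≈ 0.0630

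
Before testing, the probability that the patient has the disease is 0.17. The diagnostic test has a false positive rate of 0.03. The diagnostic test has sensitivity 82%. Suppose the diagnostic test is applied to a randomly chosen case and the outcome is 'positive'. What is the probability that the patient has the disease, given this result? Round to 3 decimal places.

Let H be the event that the patient has the disease. P(H) = 0.17, so P(¬H) = 0.83. With E the 'positive' result, P(E|H) = 0.82 and P(E|¬H) = 0.03.
P(E) = 0.82·0.17 + 0.03·0.83 = 0.13940 + 0.024900 = 0.16430.
By Bayes' theorem, P(H|E) = 0.13940 / 0.16430 = 0.848.

P(H | E) ≈ 0.848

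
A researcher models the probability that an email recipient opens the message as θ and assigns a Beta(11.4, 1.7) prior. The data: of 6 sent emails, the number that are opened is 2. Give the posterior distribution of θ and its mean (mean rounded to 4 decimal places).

The binomial likelihood is conjugate to the Beta prior: with 2 successes and 4 failures, the posterior is Beta(11.4+2, 1.7+4) = Beta(13.4, 5.7).
Posterior mean = α/(α+β) = 13.4/19.1 = 0.7016.

Posterior: Beta(13.4, 5.7); mean ≈ 0.7016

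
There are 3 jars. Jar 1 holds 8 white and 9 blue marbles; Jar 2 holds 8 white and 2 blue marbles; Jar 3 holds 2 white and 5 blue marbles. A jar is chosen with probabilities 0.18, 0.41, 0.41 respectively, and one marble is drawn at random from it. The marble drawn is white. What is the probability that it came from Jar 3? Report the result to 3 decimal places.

P(white|Jar 1) = 0.4706; P(white|Jar 2) = 0.8; P(white|Jar 3) = 0.2857.
Prior × likelihood for each source: 0.18·0.4706=0.08471, 0.41·0.8=0.3280, 0.41·0.2857=0.1171. Summing gives P(white) = 0.52985.
P(Jar 3 | white) = 0.1171 / 0.52985 = 0.221.

Posterior probability ≈ 0.221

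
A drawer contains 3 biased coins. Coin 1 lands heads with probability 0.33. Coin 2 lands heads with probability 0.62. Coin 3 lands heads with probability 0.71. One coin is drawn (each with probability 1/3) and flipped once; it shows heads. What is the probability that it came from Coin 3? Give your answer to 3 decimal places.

Tabulate prior·likelihood by source: [1] prior 0.333333, lik 0.33, product 0.1100; [2] prior 0.333333, lik 0.62, product 0.2067; [3] prior 0.333333, lik 0.71, product 0.2367.
Normalizing constant = 0.55333; the posterior for Coin 3 is its product over the sum, 0.2367/0.55333 = 0.428.

Posterior probability ≈ 0.428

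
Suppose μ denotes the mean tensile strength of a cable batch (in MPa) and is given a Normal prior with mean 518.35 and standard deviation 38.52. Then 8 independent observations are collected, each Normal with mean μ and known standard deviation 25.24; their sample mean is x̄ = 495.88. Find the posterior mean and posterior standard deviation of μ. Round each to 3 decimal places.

With known σ, the Normal prior is conjugate. Weight on the data is w = (n/σ²)/(n/σ² + 1/τ₀²) = 0.0125577/(0.0125577+0.00067395) = 0.94907.
Posterior mean = w·x̄ + (1−w)·μ₀ = 0.94907·495.88 + 0.050935·518.35 = 497.024. Posterior variance = 1/(0.0125577+0.00067395) = 75.5762, so SD = 8.693.

Posterior mean ≈ 497.024; posterior SD ≈ 8.693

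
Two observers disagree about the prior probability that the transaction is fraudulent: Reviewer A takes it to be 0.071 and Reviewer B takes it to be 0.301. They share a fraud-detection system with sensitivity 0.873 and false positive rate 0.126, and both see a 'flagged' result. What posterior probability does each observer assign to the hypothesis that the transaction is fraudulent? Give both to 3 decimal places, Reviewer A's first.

The likelihood ratio for a 'flagged' result is 0.873/0.126 = 6.9286.
Reviewer A: prior odds 0.071/0.929 = 0.076426; posterior odds 0.52952; posterior probability 0.346.
Reviewer B: prior odds 0.301/0.699 = 0.43062; posterior odds 2.9835; posterior probability 0.749.

Reviewer A: 0.346; Reviewer B: 0.749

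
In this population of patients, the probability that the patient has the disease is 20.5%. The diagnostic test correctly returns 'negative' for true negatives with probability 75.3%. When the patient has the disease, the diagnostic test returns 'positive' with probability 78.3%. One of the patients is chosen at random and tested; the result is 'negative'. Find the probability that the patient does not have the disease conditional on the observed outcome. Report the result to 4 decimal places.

P(¬H | E) ≈ 0.9308

Let H be the event that the patient has the disease. P(H) = 0.205, so P(¬H) = 0.795. With E the 'negative' result, P(E|H) = 0.217 and P(E|¬H) = 0.753.
P(E) = 0.217·0.205 + 0.753·0.795 = 0.044485 + 0.59864 = 0.64312.
By Bayes' theorem, P(H|E) = 0.044485 / 0.64312 = 0.0692. Hence P(¬H|E) = 1 − 0.0692 = 0.9308.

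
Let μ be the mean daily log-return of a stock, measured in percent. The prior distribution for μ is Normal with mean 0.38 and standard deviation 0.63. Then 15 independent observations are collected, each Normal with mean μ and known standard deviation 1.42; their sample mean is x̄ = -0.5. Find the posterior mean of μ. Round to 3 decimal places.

Prior precision 1/τ₀² = 1/0.63² = 2.51953; data precision n/σ² = 15/1.42² = 7.43900.
Posterior precision = 2.51953 + 7.43900 = 9.95853.
Posterior mean = (2.51953·0.38 + 7.43900·-0.5) / 9.95853 = -0.277.

Posterior mean ≈ -0.277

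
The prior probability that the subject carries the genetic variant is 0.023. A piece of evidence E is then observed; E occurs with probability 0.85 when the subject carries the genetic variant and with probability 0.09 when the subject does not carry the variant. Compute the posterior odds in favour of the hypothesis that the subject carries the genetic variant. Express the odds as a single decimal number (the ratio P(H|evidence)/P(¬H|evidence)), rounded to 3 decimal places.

Prior odds = 0.023/(1−0.023) = 0.023541. In log-odds, ln(0.023541) = -3.7490.
Add log likelihood ratio: ln(9.4444) = 2.2454.
Posterior log-odds = -1.5036, so posterior odds = exp(-1.5036) = 0.22234.

Posterior odds ≈ 0.222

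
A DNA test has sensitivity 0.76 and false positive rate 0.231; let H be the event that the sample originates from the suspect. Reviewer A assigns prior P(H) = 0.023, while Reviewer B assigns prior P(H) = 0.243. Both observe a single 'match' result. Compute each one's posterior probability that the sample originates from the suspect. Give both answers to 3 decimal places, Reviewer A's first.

Reviewer A: 0.072; Reviewer B: 0.514

The likelihood ratio for a 'match' result is 0.76/0.231 = 3.2900.
Reviewer A: prior odds 0.023/0.977 = 0.023541; posterior odds 0.077452; posterior probability 0.072.
Reviewer B: prior odds 0.243/0.757 = 0.32100; posterior odds 1.0561; posterior probability 0.514.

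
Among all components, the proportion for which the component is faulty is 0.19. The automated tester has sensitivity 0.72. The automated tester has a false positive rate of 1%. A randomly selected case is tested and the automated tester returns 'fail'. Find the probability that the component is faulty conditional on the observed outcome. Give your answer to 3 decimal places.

P(H | E) ≈ 0.944

Write H for 'the component is faulty'. Prior odds H:¬H = 0.19/0.81 = 0.23457. For the 'fail' outcome, the likelihood ratio is 0.72/0.01 = 72.000.
Posterior odds = 0.23457 × 72.000 = 16.889, so P(H|E) = 16.889/(1+16.889) = 0.944.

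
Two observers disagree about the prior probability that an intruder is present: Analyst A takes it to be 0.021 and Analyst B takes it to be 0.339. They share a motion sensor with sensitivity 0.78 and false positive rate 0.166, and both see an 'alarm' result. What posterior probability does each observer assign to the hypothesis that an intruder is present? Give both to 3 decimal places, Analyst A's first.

The likelihood ratio for an 'alarm' result is 0.78/0.166 = 4.6988.
Analyst A: prior odds 0.021/0.979 = 0.021450; posterior odds 0.10079; posterior probability 0.092.
Analyst B: prior odds 0.339/0.661 = 0.51286; posterior odds 2.4098; posterior probability 0.707.

Analyst A: 0.092; Analyst B: 0.707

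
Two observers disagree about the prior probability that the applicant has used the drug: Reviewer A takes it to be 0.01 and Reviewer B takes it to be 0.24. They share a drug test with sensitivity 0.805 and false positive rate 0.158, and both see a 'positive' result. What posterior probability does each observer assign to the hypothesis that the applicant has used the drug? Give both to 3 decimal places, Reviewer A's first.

Reviewer A: 0.049; Reviewer B: 0.617

P('+'|H) = 0.805, P('+'|¬H) = 0.158.
Reviewer A: numerator 0.805·0.01 = 0.0080500; evidence = 0.0080500+0.158·0.99 = 0.16447; posterior = 0.049.
Reviewer B: numerator 0.805·0.24 = 0.19320; evidence = 0.19320+0.158·0.76 = 0.31328; posterior = 0.617.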